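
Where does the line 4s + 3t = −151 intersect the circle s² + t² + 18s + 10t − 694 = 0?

Substitute t = (−151 − 4s)/3:
25s² + 1250s + 12025 = 0  ⟹  s² + 50s + 481 = 0
s = −13 or s = −37, giving (−13, −33) and (−37, −1).

(−37, −1) and (−13, −33)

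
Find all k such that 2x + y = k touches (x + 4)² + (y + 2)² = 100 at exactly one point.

The line touches the circle iff its distance from (−4, −2) is 10:
|2·(−4) + 1·(−2) − k| / √5 = 10
|k − (−10)| = 10√5.

k = −10 ± 10√5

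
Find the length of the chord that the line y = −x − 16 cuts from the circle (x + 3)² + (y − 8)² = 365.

The distance from (−3, 8) to the line is 21/√2, and r² = 365.
Chord = 2√(r² − d²) = 2·√(289/2) = 17√2.

17√2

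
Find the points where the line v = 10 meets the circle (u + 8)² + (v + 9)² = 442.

(−17, 10) and (1, 10)

From the line, v = 10. Substituting:
u² + 16u − 17 = 0
u = 1 or u = −17, giving (1, 10) and (−17, 10).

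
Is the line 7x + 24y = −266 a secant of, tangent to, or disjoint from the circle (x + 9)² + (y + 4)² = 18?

disjoint

d² = (7·(−9) + 24·(−4) − (−266))²/625 = 11449/625; r² = 18.
Since d² > r², the line lies outside the circle.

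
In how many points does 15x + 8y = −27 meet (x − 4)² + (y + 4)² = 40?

Substituting the line into the circle gives 289x² − 662x − 1511 = 0.
Discriminant = (−662)² − 4·289·(−1511) = 2184960 > 0.
Two real roots: the line is a secant.

2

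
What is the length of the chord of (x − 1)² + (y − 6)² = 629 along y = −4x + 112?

2√17

From the line, y = −4x + 112. Substituting:
17x² − 850x + 10608 = 0  ⟹  x² − 50x + 624 = 0
x = 26 or x = 24, giving (26, 8) and (24, 16).
Chord length = distance between (26, 8) and (24, 16) = √68 = 2√17.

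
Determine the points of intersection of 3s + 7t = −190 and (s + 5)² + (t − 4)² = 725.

(−19, −19) and (−12, −22)

Substitute t = (−190 − 3s)/7:
58s² + 1798s + 13224 = 0  ⟹  s² + 31s + 228 = 0
s = −12 or s = −19, giving (−12, −22) and (−19, −19).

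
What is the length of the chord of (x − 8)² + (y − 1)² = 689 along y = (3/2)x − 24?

14√13

The distance from (8, 1) to the line is 26/√13, and r² = 689.
Half the chord is √(r² − d²) = √(637), so the full chord is 14√13.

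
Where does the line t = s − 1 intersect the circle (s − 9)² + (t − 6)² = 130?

(0, −1) and (16, 15)

Express t = s − 1 and substitute into the circle:
2s² − 32s = 0  ⟹  s² − 16s = 0
s = 16 or s = 0, giving (16, 15) and (0, −1).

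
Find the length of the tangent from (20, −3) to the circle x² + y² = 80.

√329

Centre (0, 0), r² = 80. |PO|² = (20)² + (−3)² = 409.
Power of the point: PT² = |PO|² − r² = 329, so PT = √329.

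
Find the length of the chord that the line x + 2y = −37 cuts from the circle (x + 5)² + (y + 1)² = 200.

Centre (−5, −1), r² = 200. Perpendicular distance d from centre to line = |30| / √5 = 30/√5.
Chord = 2√(r² − d²) = 2·√(20) = 4√5.

4√5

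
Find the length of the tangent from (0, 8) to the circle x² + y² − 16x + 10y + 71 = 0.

√215

The centre is (8, −5) and r = 3√2. The square of the distance from P to the centre is 64 + 169 = 233.
The tangent meets the radius at right angles, so tangent² = |PO|² − r² = 233 − 18 = 215.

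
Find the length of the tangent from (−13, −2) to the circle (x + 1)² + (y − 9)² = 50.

√215

Centre (−1, 9), r² = 50. |PO|² = (−12)² + (−11)² = 265.
The tangent meets the radius at right angles, so tangent² = |PO|² − r² = 265 − 50 = 215.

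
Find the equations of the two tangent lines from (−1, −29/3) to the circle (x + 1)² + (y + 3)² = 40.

A line y − (−29/3) = m(x − (−1)) is tangent when its distance from (−1, −3) is 2√10:
[m·(0) − (20/3)]² = 40(m² + 1)
9m² − 1 = 0, so m = −1/3 or m = 1/3.
Through (−1, −29/3) these give x + 3y = −30 and x − 3y = 28.

x + 3y = −30 and x − 3y = 28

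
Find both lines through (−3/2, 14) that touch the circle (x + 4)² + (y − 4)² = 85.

6x + 7y = 89 and 2x − 9y = −129

Let a tangent through (−3/2, 14) have slope m. Its distance from (−4, 4) must equal √85:
(−5/2m − (−10))² = 85(m² + 1)
63m² + 40m − 12 = 0, so m = −6/7 or m = 2/9.
With m = −6/7: 6x + 7y = 89. With m = 2/9: 2x − 9y = −129.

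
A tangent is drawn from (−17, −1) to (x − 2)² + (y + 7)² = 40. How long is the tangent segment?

√357

With centre O = (2, −7), |OP|² = 397 and r² = 40.
Power of the point: PT² = |PO|² − r² = 357, so PT = √357.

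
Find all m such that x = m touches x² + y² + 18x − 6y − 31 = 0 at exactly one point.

m = −20 or m = 2

For a tangent, require d(centre, line) = r = 11.
|1·(−9) + 0·3 − m| / √1 = 11
|m − (−9)| = 11, so m = 2 or m = −20.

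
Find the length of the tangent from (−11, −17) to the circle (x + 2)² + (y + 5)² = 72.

With centre O = (−2, −5), |OP|² = 225 and r² = 72.
By the tangent–radius right angle, tangent length = √(|PO|² − r²) = √153 = 3√17.

3√17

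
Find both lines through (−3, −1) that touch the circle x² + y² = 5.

x + 2y = −5 and 2x − y = −5

Let a tangent through (−3, −1) have slope m. Its distance from (0, 0) must equal √5:
[m·(3) − (1)]² = 5(m² + 1)
2m² − 3m − 2 = 0, so m = −1/2 or m = 2.
With m = −1/2: x + 2y = −5. With m = 2: 2x − y = −5.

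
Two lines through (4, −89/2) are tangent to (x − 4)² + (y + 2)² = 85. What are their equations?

9x − 2y = 125 and 9x + 2y = −53

Let a tangent through (4, −89/2) have slope m. Its distance from (4, −2) must equal √85:
[m·(0) − (85/2)]² = 85(m² + 1)
4m² − 81 = 0, so m = 9/2 or m = −9/2.
Through (4, −89/2) these give 9x − 2y = 125 and 9x + 2y = −53.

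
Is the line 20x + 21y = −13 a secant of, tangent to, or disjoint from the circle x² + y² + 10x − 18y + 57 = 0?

secant

d² = (20·(−5) + 21·9 − (−13))²/841 = 10404/841; r² = 49.
Since d² < r², the line cuts the circle twice.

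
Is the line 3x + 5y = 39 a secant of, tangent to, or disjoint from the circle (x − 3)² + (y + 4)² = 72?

Substituting the line into the circle gives 34x² − 504x + 1906 = 0.
Discriminant = (−504)² − 4·34·(1906) = −5200 < 0.
No real roots: the line does not meet the circle.

disjoint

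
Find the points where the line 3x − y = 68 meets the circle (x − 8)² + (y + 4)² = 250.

(17, −17) and (23, 1)

Express y = 3x − 68 and substitute into the circle:
10x² − 400x + 3910 = 0  ⟹  x² − 40x + 391 = 0
x = 23 or x = 17, giving (23, 1) and (17, −17).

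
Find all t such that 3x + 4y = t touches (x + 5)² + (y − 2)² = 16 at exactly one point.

Tangency holds when the distance from the centre (−5, 2) to the line equals the radius 4:
|3·(−5) + 4·2 − t| / √25 = 4
|t − (−7)| = 4·5, so t = 13 or t = −27.

t = −27 or t = 13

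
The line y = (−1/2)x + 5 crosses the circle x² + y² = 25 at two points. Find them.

(0, 5) and (4, 3)

Express y = (10 − x)/2 and substitute into the circle:
5x² − 20x = 0  ⟹  x² − 4x = 0
x = 4 or x = 0, giving (4, 3) and (0, 5).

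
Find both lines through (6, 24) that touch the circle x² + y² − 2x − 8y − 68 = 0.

9x + 2y = 102 and 7x − 6y = −102

A line y − (24) = m(x − (6)) is tangent when its distance from (1, 4) is √85:
[m·(−5) − (−20)]² = 85(m² + 1)
12m² + 40m − 63 = 0, so m = −9/2 or m = 7/6.
Through (6, 24) these give 9x + 2y = 102 and 7x − 6y = −102.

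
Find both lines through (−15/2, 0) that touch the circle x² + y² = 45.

Let a tangent through (−15/2, 0) have slope m. Its distance from (0, 0) must equal 3√5:
(15/2m − (0))² = 45(m² + 1)
m² − 4 = 0, so m = −2 or m = 2.
With m = −2: 2x + y = −15. With m = 2: 2x − y = −15.

2x + y = −15 and 2x − y = −15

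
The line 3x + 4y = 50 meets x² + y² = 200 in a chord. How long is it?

The distance from (0, 0) to the line is 50/√25, and r² = 200.
Half the chord is √(r² − d²) = √(100), so the full chord is 20.

20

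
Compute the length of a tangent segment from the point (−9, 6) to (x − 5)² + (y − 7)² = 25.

With centre O = (5, 7), |OP|² = 197 and r² = 25.
Power of the point: PT² = |PO|² − r² = 172, so PT = 2√43.

2√43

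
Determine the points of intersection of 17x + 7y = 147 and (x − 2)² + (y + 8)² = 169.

(7, 4) and (14, −13)

Express y = (147 − 17x)/7 and substitute into the circle:
338x² − 7098x + 33124 = 0  ⟹  x² − 21x + 98 = 0
x = 14 or x = 7, giving (14, −13) and (7, 4).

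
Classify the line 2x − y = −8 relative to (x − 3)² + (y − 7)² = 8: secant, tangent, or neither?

neither

d² = (2·3 − 1·7 − (−8))²/5 = 49/5; r² = 8.
Since d² > r², the line lies outside the circle.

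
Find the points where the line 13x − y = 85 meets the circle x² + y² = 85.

Substitute y = 13x − 85:
170x² − 2210x + 7140 = 0  ⟹  x² − 13x + 42 = 0
x = 7 or x = 6, giving (7, 6) and (6, −7).

(6, −7) and (7, 6)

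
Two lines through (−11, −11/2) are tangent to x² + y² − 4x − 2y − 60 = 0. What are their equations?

Write the tangent as mx − y + (−11/2 − m·(−11)) = 0 and set its distance from the centre to √65:
(13m − (13/2))² = 65(m² + 1)
32m² − 52m − 7 = 0, so m = 7/4 or m = −1/8.
With m = 7/4: 7x − 4y = −55. With m = −1/8: x + 8y = −55.

7x − 4y = −55 and x + 8y = −55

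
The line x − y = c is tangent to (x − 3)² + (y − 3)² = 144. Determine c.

The line touches the circle iff its distance from (3, 3) is 12:
|1·3 − 1·3 − c| / √2 = 12
|c| = 12√2.

c = ±12√2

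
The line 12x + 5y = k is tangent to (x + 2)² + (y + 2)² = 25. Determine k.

The line touches the circle iff its distance from (−2, −2) is 5:
|12·(−2) + 5·(−2) − k| / √169 = 5
|k − (−34)| = 5·13, so k = 31 or k = −99.

k = −99 or k = 31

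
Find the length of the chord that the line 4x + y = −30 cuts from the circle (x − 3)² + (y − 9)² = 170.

2√17

Substitute y = −4x − 30:
17x² + 306x + 1360 = 0  ⟹  x² + 18x + 80 = 0
x = −8 or x = −10, giving (−8, 2) and (−10, 10).
|(−8, 2) − (−10, 10)| = √((2)² + (−8)²) = 2√17.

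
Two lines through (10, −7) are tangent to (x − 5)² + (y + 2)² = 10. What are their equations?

3x + y = 23 and x + 3y = −11

Let a tangent through (10, −7) have slope m. Its distance from (5, −2) must equal √10:
[m·(−5) − (5)]² = 10(m² + 1)
3m² + 10m + 3 = 0, so m = −3 or m = −1/3.
Through (10, −7) these give 3x + y = 23 and x + 3y = −11.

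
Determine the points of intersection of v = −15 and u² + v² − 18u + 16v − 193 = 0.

(−8, −15) and (26, −15)

Express v = −15 and substitute into the circle:
u² − 18u − 208 = 0
u = 26 or u = −8, giving (26, −15) and (−8, −15).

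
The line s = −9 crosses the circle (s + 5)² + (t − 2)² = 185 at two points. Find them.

(−9, −11) and (−9, 15)

The line gives s = −9. Substituting into the circle:
t² − 4t − 165 = 0
t = 15 or t = −11, giving (−9, 15) and (−9, −11).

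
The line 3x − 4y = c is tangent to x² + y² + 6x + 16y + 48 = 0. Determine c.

For a tangent, require d(centre, line) = r = 5.
|3·(−3) − 4·(−8) − c| / √25 = 5
|c − (23)| = 5·5, so c = 48 or c = −2.

c = −2 or c = 48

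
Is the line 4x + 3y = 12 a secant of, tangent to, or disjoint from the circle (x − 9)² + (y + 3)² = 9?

Substituting the line into the circle gives 25x² − 330x + 1089 = 0.
Discriminant = (−330)² − 4·25·(1089) = 0.
A repeated root: the line is tangent.

tangent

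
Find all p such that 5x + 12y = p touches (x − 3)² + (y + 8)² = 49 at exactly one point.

For a tangent, require d(centre, line) = r = 7.
|5·3 + 12·(−8) − p| / √169 = 7
|p − (−81)| = 7·13, so p = 10 or p = −172.

p = −172 or p = 10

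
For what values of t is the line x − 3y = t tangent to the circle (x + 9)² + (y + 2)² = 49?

The line touches the circle iff its distance from (−9, −2) is 7:
|1·(−9) − 3·(−2) − t| / √10 = 7
|t − (−3)| = 7√10.

t = −3 ± 7√10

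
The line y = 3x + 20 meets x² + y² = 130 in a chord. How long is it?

Substitute y = 3x + 20:
10x² + 120x + 270 = 0  ⟹  x² + 12x + 27 = 0
x = −3 or x = −9, giving (−3, 11) and (−9, −7).
|(−3, 11) − (−9, −7)| = √((6)² + (18)²) = 6√10.

6√10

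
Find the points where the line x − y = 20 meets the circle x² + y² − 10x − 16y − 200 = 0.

Substitute y = x − 20:
2x² − 66x + 520 = 0  ⟹  x² − 33x + 260 = 0
x = 20 or x = 13, giving (20, 0) and (13, −7).

(13, −7) and (20, 0)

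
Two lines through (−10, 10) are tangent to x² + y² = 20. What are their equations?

Write the tangent as mx − y + (10 − m·(−10)) = 0 and set its distance from the centre to 2√5:
(10m − (−10))² = 20(m² + 1)
2m² + 5m + 2 = 0, so m = −1/2 or m = −2.
With m = −1/2: x + 2y = 10. With m = −2: 2x + y = −10.

x + 2y = 10 and 2x + y = −10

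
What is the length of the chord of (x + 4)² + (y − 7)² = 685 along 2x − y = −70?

The distance from (−4, 7) to the line is 55/√5, and r² = 685.
Chord = 2√(r² − d²) = 2·√(80) = 8√5.

8√5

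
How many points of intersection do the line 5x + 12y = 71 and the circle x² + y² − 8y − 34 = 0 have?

2

d² = (5·0 + 12·4 − (71))²/169 = 529/169; r² = 50.
Since d² < r², the line cuts the circle twice.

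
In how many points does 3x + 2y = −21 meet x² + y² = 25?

0

Substituting the line into the circle gives 13x² + 126x + 341 = 0.
Discriminant = (126)² − 4·13·(341) = −1856 < 0.
No real roots: the line does not meet the circle.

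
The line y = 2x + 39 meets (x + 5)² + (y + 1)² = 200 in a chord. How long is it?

Centre (−5, −1), r² = 200. Perpendicular distance d from centre to line = |30| / √5 = 30/√5.
Half the chord is √(r² − d²) = √(20), so the full chord is 4√5.

4√5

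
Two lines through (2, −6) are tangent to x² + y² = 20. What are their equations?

Write the tangent as mx − y + (−6 − m·(2)) = 0 and set its distance from the centre to 2√5:
(−2m − (6))² = 20(m² + 1)
2m² − 3m − 2 = 0, so m = 2 or m = −1/2.
Through (2, −6) these give 2x − y = 10 and x + 2y = −10.

2x − y = 10 and x + 2y = −10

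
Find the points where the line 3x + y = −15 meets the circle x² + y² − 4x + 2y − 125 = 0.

(−7, 6) and (−1, −12)

Express y = −3x − 15 and substitute into the circle:
10x² + 80x + 70 = 0  ⟹  x² + 8x + 7 = 0
x = −1 or x = −7, giving (−1, −12) and (−7, 6).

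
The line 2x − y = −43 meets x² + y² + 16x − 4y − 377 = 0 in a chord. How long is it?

Express y = 2x + 43 and substitute into the circle:
5x² + 180x + 1300 = 0  ⟹  x² + 36x + 260 = 0
x = −10 or x = −26, giving (−10, 23) and (−26, −9).
|(−10, 23) − (−26, −9)| = √((16)² + (32)²) = 16√5.

16√5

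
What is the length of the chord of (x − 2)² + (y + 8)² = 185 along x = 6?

Centre (2, −8), r² = 185. Perpendicular distance d from centre to line = |−4| / √1 = 4.
Chord = 2√(r² − d²) = 2·√(169) = 26.

26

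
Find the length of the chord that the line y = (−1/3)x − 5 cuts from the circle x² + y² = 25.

√10

From the line, y = (−15 − x)/3. Substituting:
10x² + 30x = 0  ⟹  x² + 3x = 0
x = 0 or x = −3, giving (0, −5) and (−3, −4).
Chord length = distance between (0, −5) and (−3, −4) = √10 = √10.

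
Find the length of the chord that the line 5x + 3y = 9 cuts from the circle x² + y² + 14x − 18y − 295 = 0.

From the line, y = (9 − 5x)/3. Substituting:
34x² + 306x − 3060 = 0  ⟹  x² + 9x − 90 = 0
x = 6 or x = −15, giving (6, −7) and (−15, 28).
Chord length = distance between (6, −7) and (−15, 28) = √1666 = 7√34.

7√34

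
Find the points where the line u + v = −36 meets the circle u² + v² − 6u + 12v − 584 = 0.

(−20, −16) and (−7, −29)

Substitute v = −u − 36:
2u² + 54u + 280 = 0  ⟹  u² + 27u + 140 = 0
u = −7 or u = −20, giving (−7, −29) and (−20, −16).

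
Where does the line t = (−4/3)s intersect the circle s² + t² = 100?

Express t = (−4s)/3 and substitute into the circle:
25s² − 900 = 0  ⟹  s² − 36 = 0
s = 6 or s = −6, giving (6, −8) and (−6, 8).

(−6, 8) and (6, −8)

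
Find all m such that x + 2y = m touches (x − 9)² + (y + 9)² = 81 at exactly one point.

m = −9 ± 9√5

For a tangent, require d(centre, line) = r = 9.
|1·9 + 2·(−9) − m| / √5 = 9
|m − (−9)| = 9√5.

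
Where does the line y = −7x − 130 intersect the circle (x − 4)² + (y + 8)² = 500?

(−18, −4) and (−16, −18)

Express y = −7x − 130 and substitute into the circle:
50x² + 1700x + 14400 = 0  ⟹  x² + 34x + 288 = 0
x = −16 or x = −18, giving (−16, −18) and (−18, −4).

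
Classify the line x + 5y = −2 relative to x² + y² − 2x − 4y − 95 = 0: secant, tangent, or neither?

Substituting the line into the circle gives 26x² − 26x − 2331 = 0.
Δ = 676 − (−242424) = 243100.
Two real roots: the line is a secant.

secant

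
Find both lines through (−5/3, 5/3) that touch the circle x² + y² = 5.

x − 2y = −5 and 2x − y = −5

A line y − (5/3) = m(x − (−5/3)) is tangent when its distance from (0, 0) is √5:
[m·(5/3) − (−5/3)]² = 5(m² + 1)
2m² − 5m + 2 = 0, so m = 1/2 or m = 2.
Through (−5/3, 5/3) these give x − 2y = −5 and 2x − y = −5.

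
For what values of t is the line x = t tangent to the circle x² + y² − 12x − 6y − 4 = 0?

Tangency holds when the distance from the centre (6, 3) to the line equals the radius 7:
|1·6 + 0·3 − t| / √1 = 7
|t − (6)| = 7, so t = 13 or t = −1.

t = −1 or t = 13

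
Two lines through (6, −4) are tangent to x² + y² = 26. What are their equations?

x − 5y = 26 and 5x + y = 26

Write the tangent as mx − y + (−4 − m·(6)) = 0 and set its distance from the centre to √26:
[m·(−6) − (4)]² = 26(m² + 1)
5m² + 24m − 5 = 0, so m = 1/5 or m = −5.
Through (6, −4) these give x − 5y = 26 and 5x + y = 26.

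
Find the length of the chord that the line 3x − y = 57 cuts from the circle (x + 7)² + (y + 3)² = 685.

7√10

Express y = 3x − 57 and substitute into the circle:
10x² − 310x + 2280 = 0  ⟹  x² − 31x + 228 = 0
x = 19 or x = 12, giving (19, 0) and (12, −21).
|(19, 0) − (12, −21)| = √((7)² + (21)²) = 7√10.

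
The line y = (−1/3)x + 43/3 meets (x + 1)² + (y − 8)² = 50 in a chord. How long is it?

Centre (−1, 8), r² = 50. Perpendicular distance d from centre to line = |−20| / √10 = 20/√10.
Chord = 2√(r² − d²) = 2·√(10) = 2√10.

2√10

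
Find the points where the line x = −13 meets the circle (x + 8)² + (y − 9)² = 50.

(−13, 4) and (−13, 14)

The line gives x = −13. Substituting into the circle:
y² − 18y + 56 = 0
y = 14 or y = 4, giving (−13, 14) and (−13, 4).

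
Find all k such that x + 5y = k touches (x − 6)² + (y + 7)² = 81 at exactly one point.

Tangency holds when the distance from the centre (6, −7) to the line equals the radius 9:
|1·6 + 5·(−7) − k| / √26 = 9
|k − (−29)| = 9√26.

k = −29 ± 9√26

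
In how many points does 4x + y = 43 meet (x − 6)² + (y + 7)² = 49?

Substituting the line into the circle gives 17x² − 412x + 2487 = 0.
Δ = 169744 − 169116 = 628.
Two real roots: the line is a secant.

2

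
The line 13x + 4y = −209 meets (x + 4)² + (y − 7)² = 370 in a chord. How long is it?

2√185

The distance from (−4, 7) to the line is 185/√185, and r² = 370.
Chord = 2√(r² − d²) = 2·√(185) = 2√185.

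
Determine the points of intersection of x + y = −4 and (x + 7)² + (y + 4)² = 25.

(−4, 0) and (−3, −1)

From the line, y = −x − 4. Substituting:
2x² + 14x + 24 = 0  ⟹  x² + 7x + 12 = 0
x = −3 or x = −4, giving (−3, −1) and (−4, 0).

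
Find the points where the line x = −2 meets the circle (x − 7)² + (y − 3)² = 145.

The line gives x = −2. Substituting into the circle:
y² − 6y − 55 = 0
y = 11 or y = −5, giving (−2, 11) and (−2, −5).

(−2, −5) and (−2, 11)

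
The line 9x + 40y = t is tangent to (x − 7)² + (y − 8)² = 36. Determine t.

For a tangent, require d(centre, line) = r = 6.
|9·7 + 40·8 − t| / √1681 = 6
|t − (383)| = 6·41, so t = 629 or t = 137.

t = 137 or t = 629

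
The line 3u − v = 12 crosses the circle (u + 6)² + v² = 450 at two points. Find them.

Express v = 3u − 12 and substitute into the circle:
10u² − 60u − 270 = 0  ⟹  u² − 6u − 27 = 0
u = 9 or u = −3, giving (9, 15) and (−3, −21).

(−3, −21) and (9, 15)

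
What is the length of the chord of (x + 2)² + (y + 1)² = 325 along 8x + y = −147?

2√65

Centre (−2, −1), r² = 325. Perpendicular distance d from centre to line = |130| / √65 = 130/√65.
Chord = 2√(r² − d²) = 2·√(65) = 2√65.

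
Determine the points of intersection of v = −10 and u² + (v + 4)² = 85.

(−7, −10) and (7, −10)

Express v = −10 and substitute into the circle:
u² − 49 = 0
u = 7 or u = −7, giving (7, −10) and (−7, −10).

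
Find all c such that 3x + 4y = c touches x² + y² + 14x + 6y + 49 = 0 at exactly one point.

Tangency holds when the distance from the centre (−7, −3) to the line equals the radius 3:
|3·(−7) + 4·(−3) − c| / √25 = 3
|c − (−33)| = 3·5, so c = −18 or c = −48.

c = −48 or c = −18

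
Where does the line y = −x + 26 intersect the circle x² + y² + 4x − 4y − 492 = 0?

Express y = −x + 26 and substitute into the circle:
2x² − 44x + 80 = 0  ⟹  x² − 22x + 40 = 0
x = 20 or x = 2, giving (20, 6) and (2, 24).

(2, 24) and (20, 6)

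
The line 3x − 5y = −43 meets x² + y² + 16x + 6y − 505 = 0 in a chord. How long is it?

8√34

Express y = (43 + 3x)/5 and substitute into the circle:
34x² + 748x − 9486 = 0  ⟹  x² + 22x − 279 = 0
x = 9 or x = −31, giving (9, 14) and (−31, −10).
|(9, 14) − (−31, −10)| = √((40)² + (24)²) = 8√34.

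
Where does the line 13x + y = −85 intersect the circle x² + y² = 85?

(−7, 6) and (−6, −7)

Substitute y = −13x − 85:
170x² + 2210x + 7140 = 0  ⟹  x² + 13x + 42 = 0
x = −6 or x = −7, giving (−6, −7) and (−7, 6).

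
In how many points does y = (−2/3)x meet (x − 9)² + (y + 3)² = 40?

2

Substituting the line into the circle gives 13x² − 198x + 450 = 0.
Discriminant = (−198)² − 4·13·(450) = 15804 > 0.
Two real roots: the line is a secant.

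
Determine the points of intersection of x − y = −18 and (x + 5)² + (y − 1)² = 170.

(−18, 0) and (−4, 14)

Express y = x + 18 and substitute into the circle:
2x² + 44x + 144 = 0  ⟹  x² + 22x + 72 = 0
x = −4 or x = −18, giving (−4, 14) and (−18, 0).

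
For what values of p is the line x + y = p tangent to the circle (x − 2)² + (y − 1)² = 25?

p = 3 ± 5√2

The line touches the circle iff its distance from (2, 1) is 5:
|1·2 + 1·1 − p| / √2 = 5
|p − (3)| = 5√2.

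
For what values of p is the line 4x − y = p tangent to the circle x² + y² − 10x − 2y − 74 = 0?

The line touches the circle iff its distance from (5, 1) is 10:
|4·5 − 1·1 − p| / √17 = 10
|p − (19)| = 10√17.

p = 19 ± 10√17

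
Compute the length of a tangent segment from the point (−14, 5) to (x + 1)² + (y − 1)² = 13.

The centre is (−1, 1) and r = √13. The square of the distance from P to the centre is 169 + 16 = 185.
Power of the point: PT² = |PO|² − r² = 172, so PT = 2√43.

2√43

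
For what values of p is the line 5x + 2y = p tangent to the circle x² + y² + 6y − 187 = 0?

p = −6 ± 14√29

The line touches the circle iff its distance from (0, −3) is 14:
|5·0 + 2·(−3) − p| / √29 = 14
|p − (−6)| = 14√29.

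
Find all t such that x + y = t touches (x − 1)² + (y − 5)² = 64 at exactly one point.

The line touches the circle iff its distance from (1, 5) is 8:
|1·1 + 1·5 − t| / √2 = 8
|t − (6)| = 8√2.

t = 6 ± 8√2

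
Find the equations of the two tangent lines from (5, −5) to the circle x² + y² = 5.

A line y − (−5) = m(x − (5)) is tangent when its distance from (0, 0) is √5:
[m·(−5) − (5)]² = 5(m² + 1)
2m² + 5m + 2 = 0, so m = −2 or m = −1/2.
With m = −2: 2x + y = 5. With m = −1/2: x + 2y = −5.

2x + y = 5 and x + 2y = −5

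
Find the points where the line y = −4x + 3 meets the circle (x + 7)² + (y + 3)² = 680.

Substitute y = −4x + 3:
17x² − 34x − 595 = 0  ⟹  x² − 2x − 35 = 0
x = 7 or x = −5, giving (7, −25) and (−5, 23).

(−5, 23) and (7, −25)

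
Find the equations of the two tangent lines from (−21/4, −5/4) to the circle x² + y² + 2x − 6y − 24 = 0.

A line y − (−5/4) = m(x − (−21/4)) is tangent when its distance from (−1, 3) is √34:
(17/4m − (17/4))² = 34(m² + 1)
15m² + 34m + 15 = 0, so m = −5/3 or m = −3/5.
With m = −5/3: 5x + 3y = −30. With m = −3/5: 3x + 5y = −22.

5x + 3y = −30 and 3x + 5y = −22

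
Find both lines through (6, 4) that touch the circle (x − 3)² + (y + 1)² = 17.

Write the tangent as mx − y + (4 − m·(6)) = 0 and set its distance from the centre to √17:
(−3m − (−5))² = 17(m² + 1)
4m² + 15m − 4 = 0, so m = 1/4 or m = −4.
Through (6, 4) these give x − 4y = −10 and 4x + y = 28.

x − 4y = −10 and 4x + y = 28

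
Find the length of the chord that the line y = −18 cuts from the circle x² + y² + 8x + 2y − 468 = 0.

From the line, y = −18. Substituting:
x² + 8x − 180 = 0
x = 10 or x = −18, giving (10, −18) and (−18, −18).
|(10, −18) − (−18, −18)| = √((28)² + (0)²) = 28.

28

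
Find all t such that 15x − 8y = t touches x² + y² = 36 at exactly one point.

For a tangent, require d(centre, line) = r = 6.
|15·0 − 8·0 − t| / √289 = 6
|t| = 6·17, so t = 102 or t = −102.

t = −102 or t = 102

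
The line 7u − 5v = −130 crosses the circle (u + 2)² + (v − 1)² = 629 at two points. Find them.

(−25, −9) and (0, 26)

Express v = (130 + 7u)/5 and substitute into the circle:
74u² + 1850u = 0  ⟹  u² + 25u = 0
u = 0 or u = −25, giving (0, 26) and (−25, −9).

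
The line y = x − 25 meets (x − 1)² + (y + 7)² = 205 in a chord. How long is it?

Substitute y = x − 25:
2x² − 38x + 120 = 0  ⟹  x² − 19x + 60 = 0
x = 15 or x = 4, giving (15, −10) and (4, −21).
Chord length = distance between (15, −10) and (4, −21) = √242 = 11√2.

11√2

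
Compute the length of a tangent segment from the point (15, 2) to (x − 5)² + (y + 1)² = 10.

3√11

With centre O = (5, −1), |OP|² = 109 and r² = 10.
Power of the point: PT² = |PO|² − r² = 99, so PT = 3√11.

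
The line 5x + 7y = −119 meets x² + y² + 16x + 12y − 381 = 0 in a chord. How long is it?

Centre (−8, −6), r² = 481. Perpendicular distance d from centre to line = |37| / √74 = 37/√74.
Half the chord is √(r² − d²) = √(925/2), so the full chord is 5√74.

5√74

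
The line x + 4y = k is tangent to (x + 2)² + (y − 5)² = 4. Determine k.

The line touches the circle iff its distance from (−2, 5) is 2:
|1·(−2) + 4·5 − k| / √17 = 2
|k − (18)| = 2√17.

k = 18 ± 2√17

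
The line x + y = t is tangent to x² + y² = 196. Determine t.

t = ±14√2

The line touches the circle iff its distance from (0, 0) is 14:
|1·0 + 1·0 − t| / √2 = 14
|t| = 14√2.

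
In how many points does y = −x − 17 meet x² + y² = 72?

0

Substituting the line into the circle gives 2x² + 34x + 217 = 0.
Discriminant = (34)² − 4·2·(217) = −580 < 0.
No real roots: the line does not meet the circle.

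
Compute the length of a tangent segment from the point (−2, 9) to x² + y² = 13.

6√2

The centre is (0, 0) and r = √13. The square of the distance from P to the centre is 4 + 81 = 85.
The tangent meets the radius at right angles, so tangent² = |PO|² − r² = 85 − 13 = 72.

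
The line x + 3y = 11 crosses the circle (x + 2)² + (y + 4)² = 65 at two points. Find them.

(−1, 4) and (2, 3)

Substitute y = (11 − x)/3:
10x² − 10x − 20 = 0  ⟹  x² − x − 2 = 0
x = 2 or x = −1, giving (2, 3) and (−1, 4).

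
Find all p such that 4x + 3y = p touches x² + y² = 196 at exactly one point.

p = −70 or p = 70

The line touches the circle iff its distance from (0, 0) is 14:
|4·0 + 3·0 − p| / √25 = 14
|p| = 14·5, so p = 70 or p = −70.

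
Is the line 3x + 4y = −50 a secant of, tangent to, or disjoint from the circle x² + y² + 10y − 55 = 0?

secant

Substituting the line into the circle gives 25x² + 180x − 380 = 0.
Δ = 32400 − (−38000) = 70400.
Two real roots: the line is a secant.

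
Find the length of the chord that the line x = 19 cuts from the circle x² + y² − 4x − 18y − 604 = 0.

40

The line gives x = 19. Substituting into the circle:
y² − 18y − 319 = 0
y = 29 or y = −11, giving (19, 29) and (19, −11).
Chord length = distance between (19, 29) and (19, −11) = √1600 = 40.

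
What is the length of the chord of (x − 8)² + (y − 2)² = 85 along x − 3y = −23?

3√10

The distance from (8, 2) to the line is 25/√10, and r² = 85.
Chord = 2√(r² − d²) = 2·√(45/2) = 3√10.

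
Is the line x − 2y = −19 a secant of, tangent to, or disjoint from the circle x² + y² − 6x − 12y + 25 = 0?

tangent

Substituting the line into the circle gives 5x² − 10x + 5 = 0.
Δ = 100 − 100 = 0.
A repeated root: the line is tangent.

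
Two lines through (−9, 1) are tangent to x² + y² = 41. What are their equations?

4x − 5y = −41 and 5x + 4y = −41

Write the tangent as mx − y + (1 − m·(−9)) = 0 and set its distance from the centre to √41:
(9m − (−1))² = 41(m² + 1)
20m² + 9m − 20 = 0, so m = 4/5 or m = −5/4.
With m = 4/5: 4x − 5y = −41. With m = −5/4: 5x + 4y = −41.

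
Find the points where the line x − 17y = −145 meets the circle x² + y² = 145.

(−9, 8) and (8, 9)

From the line, y = (145 + x)/17. Substituting:
290x² + 290x − 20880 = 0  ⟹  x² + x − 72 = 0
x = 8 or x = −9, giving (8, 9) and (−9, 8).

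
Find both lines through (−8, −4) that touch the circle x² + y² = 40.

3x − y = −20 and x + 3y = −20

Write the tangent as mx − y + (−4 − m·(−8)) = 0 and set its distance from the centre to 2√10:
(8m − (4))² = 40(m² + 1)
3m² − 8m − 3 = 0, so m = 3 or m = −1/3.
Through (−8, −4) these give 3x − y = −20 and x + 3y = −20.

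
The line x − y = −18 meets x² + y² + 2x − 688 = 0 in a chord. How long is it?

Express y = x + 18 and substitute into the circle:
2x² + 38x − 364 = 0  ⟹  x² + 19x − 182 = 0
x = 7 or x = −26, giving (7, 25) and (−26, −8).
Chord length = distance between (7, 25) and (−26, −8) = √2178 = 33√2.

33√2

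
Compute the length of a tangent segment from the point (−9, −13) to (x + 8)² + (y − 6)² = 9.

√353

With centre O = (−8, 6), |OP|² = 362 and r² = 9.
The tangent meets the radius at right angles, so tangent² = |PO|² − r² = 362 − 9 = 353.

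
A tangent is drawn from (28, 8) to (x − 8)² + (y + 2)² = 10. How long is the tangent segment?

With centre O = (8, −2), |OP|² = 500 and r² = 10.
The tangent meets the radius at right angles, so tangent² = |PO|² − r² = 500 − 10 = 490.

7√10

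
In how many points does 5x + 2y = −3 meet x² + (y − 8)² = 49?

Substituting the line into the circle gives 29x² + 190x + 165 = 0.
Discriminant = (190)² − 4·29·(165) = 16960 > 0.
Two real roots: the line is a secant.

2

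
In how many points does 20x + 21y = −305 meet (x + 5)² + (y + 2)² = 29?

0

Substituting the line into the circle gives 841x² + 14930x + 67405 = 0.
Discriminant = (14930)² − 4·841·(67405) = −3845520 < 0.
No real roots: the line does not meet the circle.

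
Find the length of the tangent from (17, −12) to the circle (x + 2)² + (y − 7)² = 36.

7√14

With centre O = (−2, 7), |OP|² = 722 and r² = 36.
By the tangent–radius right angle, tangent length = √(|PO|² − r²) = √686 = 7√14.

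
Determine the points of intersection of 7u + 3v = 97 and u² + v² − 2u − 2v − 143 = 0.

From the line, v = (97 − 7u)/3. Substituting:
58u² − 1334u + 7540 = 0  ⟹  u² − 23u + 130 = 0
u = 13 or u = 10, giving (13, 2) and (10, 9).

(10, 9) and (13, 2)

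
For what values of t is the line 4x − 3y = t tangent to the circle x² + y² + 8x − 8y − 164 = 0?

The line touches the circle iff its distance from (−4, 4) is 14:
|4·(−4) − 3·4 − t| / √25 = 14
|t − (−28)| = 14·5, so t = 42 or t = −98.

t = −98 or t = 42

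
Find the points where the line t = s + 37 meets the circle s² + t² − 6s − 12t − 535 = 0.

Substitute t = s + 37:
2s² + 56s + 390 = 0  ⟹  s² + 28s + 195 = 0
s = −13 or s = −15, giving (−13, 24) and (−15, 22).

(−15, 22) and (−13, 24)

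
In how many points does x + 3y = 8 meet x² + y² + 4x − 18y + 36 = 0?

2

Substituting the line into the circle gives 10x² + 74x − 44 = 0.
Δ = 5476 − (−1760) = 7236.
Two real roots: the line is a secant.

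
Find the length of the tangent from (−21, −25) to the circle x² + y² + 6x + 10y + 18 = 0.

With centre O = (−3, −5), |OP|² = 724 and r² = 16.
The tangent meets the radius at right angles, so tangent² = |PO|² − r² = 724 − 16 = 708.

2√177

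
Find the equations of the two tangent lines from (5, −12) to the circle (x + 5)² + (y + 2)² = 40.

Let a tangent through (5, −12) have slope m. Its distance from (−5, −2) must equal 2√10:
(−10m − (10))² = 40(m² + 1)
3m² + 10m + 3 = 0, so m = −1/3 or m = −3.
With m = −1/3: x + 3y = −31. With m = −3: 3x + y = 3.

x + 3y = −31 and 3x + y = 3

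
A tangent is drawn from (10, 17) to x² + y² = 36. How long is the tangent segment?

√353

Centre (0, 0), r² = 36. |PO|² = (10)² + (17)² = 389.
By the tangent–radius right angle, tangent length = √(|PO|² − r²) = √353.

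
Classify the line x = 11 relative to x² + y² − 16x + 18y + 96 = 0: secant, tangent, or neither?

secant

Substituting the line into the circle gives y² + 18y + 41 = 0.
Δ = 324 − 164 = 160.
Two real roots: the line is a secant.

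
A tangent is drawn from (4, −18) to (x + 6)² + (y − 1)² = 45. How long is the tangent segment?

Centre (−6, 1), r² = 45. |PO|² = (10)² + (−19)² = 461.
By the tangent–radius right angle, tangent length = √(|PO|² − r²) = √416 = 4√26.

4√26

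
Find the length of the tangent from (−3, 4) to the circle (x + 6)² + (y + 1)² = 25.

With centre O = (−6, −1), |OP|² = 34 and r² = 25.
Power of the point: PT² = |PO|² − r² = 9, so PT = 3.

3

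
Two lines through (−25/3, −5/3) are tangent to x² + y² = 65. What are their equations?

7x + 4y = −65 and 8x − y = −65

A line y − (−5/3) = m(x − (−25/3)) is tangent when its distance from (0, 0) is √65:
(25/3m − (5/3))² = 65(m² + 1)
4m² − 25m − 56 = 0, so m = −7/4 or m = 8.
Through (−25/3, −5/3) these give 7x + 4y = −65 and 8x − y = −65.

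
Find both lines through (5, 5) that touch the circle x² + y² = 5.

x − 2y = −5 and 2x − y = 5

Write the tangent as mx − y + (5 − m·(5)) = 0 and set its distance from the centre to √5:
(−5m − (−5))² = 5(m² + 1)
2m² − 5m + 2 = 0, so m = 1/2 or m = 2.
Through (5, 5) these give x − 2y = −5 and 2x − y = 5.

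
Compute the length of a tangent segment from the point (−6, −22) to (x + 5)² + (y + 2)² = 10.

Centre (−5, −2), r² = 10. |PO|² = (−1)² + (−20)² = 401.
By the tangent–radius right angle, tangent length = √(|PO|² − r²) = √391.

√391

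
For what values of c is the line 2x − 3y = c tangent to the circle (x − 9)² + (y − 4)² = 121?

c = 6 ± 11√13

For a tangent, require d(centre, line) = r = 11.
|2·9 − 3·4 − c| / √13 = 11
|c − (6)| = 11√13.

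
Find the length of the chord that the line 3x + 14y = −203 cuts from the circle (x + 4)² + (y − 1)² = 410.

The distance from (−4, 1) to the line is 205/√205, and r² = 410.
Half the chord is √(r² − d²) = √(205), so the full chord is 2√205.

2√205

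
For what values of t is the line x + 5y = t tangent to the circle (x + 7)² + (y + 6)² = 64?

The line touches the circle iff its distance from (−7, −6) is 8:
|1·(−7) + 5·(−6) − t| / √26 = 8
|t − (−37)| = 8√26.

t = −37 ± 8√26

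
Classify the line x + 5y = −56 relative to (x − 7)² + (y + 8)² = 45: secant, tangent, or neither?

Centre (7, −8), r² = 45. Distance² from centre to line = (23)²/26 = 529/26.
Since d² < r², the line cuts the circle twice.

secant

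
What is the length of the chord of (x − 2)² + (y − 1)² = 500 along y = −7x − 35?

30√2

Centre (2, 1), r² = 500. Perpendicular distance d from centre to line = |50| / √50 = 50/√50.
Half the chord is √(r² − d²) = √(450), so the full chord is 30√2.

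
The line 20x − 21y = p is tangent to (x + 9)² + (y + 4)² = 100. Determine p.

p = −386 or p = 194

The line touches the circle iff its distance from (−9, −4) is 10:
|20·(−9) − 21·(−4) − p| / √841 = 10
|p − (−96)| = 10·29, so p = 194 or p = −386.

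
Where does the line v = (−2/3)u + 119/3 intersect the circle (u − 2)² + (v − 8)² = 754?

From the line, v = (119 − 2u)/3. Substituting:
13u² − 416u + 2275 = 0  ⟹  u² − 32u + 175 = 0
u = 25 or u = 7, giving (25, 23) and (7, 35).

(7, 35) and (25, 23)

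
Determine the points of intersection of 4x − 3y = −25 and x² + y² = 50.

(−7, −1) and (−1, 7)

Express y = (25 + 4x)/3 and substitute into the circle:
25x² + 200x + 175 = 0  ⟹  x² + 8x + 7 = 0
x = −1 or x = −7, giving (−1, 7) and (−7, −1).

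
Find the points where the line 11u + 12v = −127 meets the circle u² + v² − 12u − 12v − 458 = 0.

(−17, 5) and (7, −17)

Express v = (−127 − 11u)/12 and substitute into the circle:
265u² + 2650u − 31535 = 0  ⟹  u² + 10u − 119 = 0
u = 7 or u = −17, giving (7, −17) and (−17, 5).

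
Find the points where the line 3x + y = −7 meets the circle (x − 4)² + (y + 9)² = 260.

From the line, y = −3x − 7. Substituting:
10x² − 20x − 240 = 0  ⟹  x² − 2x − 24 = 0
x = 6 or x = −4, giving (6, −25) and (−4, 5).

(−4, 5) and (6, −25)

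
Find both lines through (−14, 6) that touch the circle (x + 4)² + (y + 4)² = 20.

Let a tangent through (−14, 6) have slope m. Its distance from (−4, −4) must equal 2√5:
[m·(10) − (−10)]² = 20(m² + 1)
2m² + 5m + 2 = 0, so m = −2 or m = −1/2.
With m = −2: 2x + y = −22. With m = −1/2: x + 2y = −2.

2x + y = −22 and x + 2y = −2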